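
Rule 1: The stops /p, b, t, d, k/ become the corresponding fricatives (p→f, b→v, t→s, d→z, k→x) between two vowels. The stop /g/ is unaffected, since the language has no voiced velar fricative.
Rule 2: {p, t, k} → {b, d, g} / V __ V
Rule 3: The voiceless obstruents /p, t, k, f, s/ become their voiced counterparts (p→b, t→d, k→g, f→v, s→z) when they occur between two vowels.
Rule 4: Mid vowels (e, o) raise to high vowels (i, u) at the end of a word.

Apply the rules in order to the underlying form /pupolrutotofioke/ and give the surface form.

puvolruzozovioxi

Rule 1 (intervocalic spirantization): /p/ is a stop between vowels /u/ and /o/, so it spirantizes to the fricative [f]. /t/ is a stop between vowels /u/ and /o/, so it spirantizes to the fricative [s]. /t/ is a stop between vowels /o/ and /o/, so it spirantizes to the fricative [s]. /k/ is a stop between vowels /o/ and /e/, so it spirantizes to the fricative [x]. /pupolrutotofioke/ → pufolrusosofioxe.
Rule 2 (intervocalic voicing): no segment meets the environment; /pufolrusosofioxe/ is unchanged.
Rule 3 (intervocalic voicing): /f/ is a voiceless obstruent between vowels /u/ and /o/, so it voices to [v]. /s/ is a voiceless obstruent between vowels /u/ and /o/, so it voices to [z]. /s/ is a voiceless obstruent between vowels /o/ and /o/, so it voices to [z]. /f/ is a voiceless obstruent between vowels /o/ and /i/, so it voices to [v]. /pufolrusosofioxe/ → puvolruzozovioxe.
Rule 4 (final vowel raising): /e/ is a mid vowel in word-final position, so it raises to [i]. /puvolruzozovioxe/ → puvolruzozovioxi.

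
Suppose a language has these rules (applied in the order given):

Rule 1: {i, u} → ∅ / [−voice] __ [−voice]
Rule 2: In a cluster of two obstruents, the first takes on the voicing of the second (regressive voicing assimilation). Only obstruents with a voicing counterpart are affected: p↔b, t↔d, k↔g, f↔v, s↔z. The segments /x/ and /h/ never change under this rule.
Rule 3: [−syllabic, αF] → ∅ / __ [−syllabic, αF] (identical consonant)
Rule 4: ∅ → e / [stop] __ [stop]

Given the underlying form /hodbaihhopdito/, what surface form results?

Rule 1 (high vowel syncope): no segment meets the environment; /hodbaihhopdito/ is unchanged.
Rule 2 (regressive voicing assimilation): /p/ precedes the voiced obstruent /d/, so it voices to [b] by assimilation. /hodbaihhopdito/ → hodbaihhobdito.
Rule 3 (degemination): /hh/ is a geminate; the first /h/ deletes. /hodbaihhobdito/ → hodbaihobdito.
Rule 4 (stop-cluster e-epenthesis): /d/ and /b/ form a stop–stop cluster, so [e] is inserted between them. /b/ and /d/ form a stop–stop cluster, so [e] is inserted between them. /hodbaihobdito/ → hodebaihobedito.

hodebaihobedito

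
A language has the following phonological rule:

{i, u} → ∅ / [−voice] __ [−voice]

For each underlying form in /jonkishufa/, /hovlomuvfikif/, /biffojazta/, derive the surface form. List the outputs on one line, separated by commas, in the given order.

/jonkishufa/: /i/ is a high vowel flanked by voiceless consonants /k/ and /s/, so it deletes. /u/ is a high vowel flanked by voiceless consonants /h/ and /f/, so it deletes. → [jonkshfa].
/hovlomuvfikif/: /i/ is a high vowel flanked by voiceless consonants /f/ and /k/, so it deletes. /i/ is a high vowel flanked by voiceless consonants /k/ and /f/, so it deletes. → [hovlomuvfkf].
/biffojazta/: the rule's environment is not met; surfaces unchanged as [biffojazta].

jonkshfa, hovlomuvfkf, biffojazta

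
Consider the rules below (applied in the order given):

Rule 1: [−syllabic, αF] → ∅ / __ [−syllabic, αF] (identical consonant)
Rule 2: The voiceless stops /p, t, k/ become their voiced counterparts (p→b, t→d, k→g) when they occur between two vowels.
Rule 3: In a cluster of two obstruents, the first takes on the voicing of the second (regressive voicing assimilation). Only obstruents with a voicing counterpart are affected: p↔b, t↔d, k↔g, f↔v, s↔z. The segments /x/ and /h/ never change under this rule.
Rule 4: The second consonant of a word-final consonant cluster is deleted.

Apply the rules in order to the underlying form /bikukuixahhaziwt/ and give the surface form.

Rule 1 (degemination): /hh/ is a geminate; the first /h/ deletes. /bikukuixahhaziwt/ → bikukuixahaziwt.
Rule 2 (intervocalic voicing): /k/ is a voiceless stop between vowels /i/ and /u/, so it voices to [g]. /k/ is a voiceless stop between vowels /u/ and /u/, so it voices to [g]. /bikukuixahaziwt/ → biguguixahaziwt.
Rule 3 (regressive voicing assimilation): no segment meets the environment; /biguguixahaziwt/ is unchanged.
Rule 4 (final cluster simplification): /t/ is the second consonant of a word-final cluster /wt/, so it deletes. /biguguixahaziwt/ → biguguixahaziw.

biguguixahaziw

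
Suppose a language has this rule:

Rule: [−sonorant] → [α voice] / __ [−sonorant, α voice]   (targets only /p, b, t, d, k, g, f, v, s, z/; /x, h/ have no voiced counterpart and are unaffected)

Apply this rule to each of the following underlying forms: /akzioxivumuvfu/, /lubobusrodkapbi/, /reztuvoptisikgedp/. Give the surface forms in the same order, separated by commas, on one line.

agzioxivumuffu, lubobusrotkabbi, restuvoptisiggetp

/akzioxivumuvfu/: /k/ precedes the voiced obstruent /z/, so it voices to [g] by assimilation. /v/ precedes the voiceless obstruent /f/, so it devoices to [f] by assimilation. → [agzioxivumuffu].
/lubobusrodkapbi/: /d/ precedes the voiceless obstruent /k/, so it devoices to [t] by assimilation. /p/ precedes the voiced obstruent /b/, so it voices to [b] by assimilation. → [lubobusrotkabbi].
/reztuvoptisikgedp/: /z/ precedes the voiceless obstruent /t/, so it devoices to [s] by assimilation. /k/ precedes the voiced obstruent /g/, so it voices to [g] by assimilation. /d/ precedes the voiceless obstruent /p/, so it devoices to [t] by assimilation. → [restuvoptisiggetp].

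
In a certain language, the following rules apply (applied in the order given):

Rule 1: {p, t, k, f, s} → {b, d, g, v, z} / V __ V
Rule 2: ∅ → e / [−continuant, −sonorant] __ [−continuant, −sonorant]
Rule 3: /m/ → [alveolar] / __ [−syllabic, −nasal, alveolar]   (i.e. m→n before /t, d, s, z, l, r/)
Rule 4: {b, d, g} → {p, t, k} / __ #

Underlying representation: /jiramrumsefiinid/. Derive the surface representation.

Rule 1 (intervocalic voicing): /f/ is a voiceless obstruent between vowels /e/ and /i/, so it voices to [v]. /jiramrumsefiinid/ → jiramrumseviinid.
Rule 2 (stop-cluster e-epenthesis): no segment meets the environment; /jiramrumseviinid/ is unchanged.
Rule 3 (nasal place assimilation): /m/ precedes the alveolar consonant /r/, so it assimilates in place to [n]. /m/ precedes the alveolar consonant /s/, so it assimilates in place to [n]. /jiramrumseviinid/ → jiranrunseviinid.
Rule 4 (final devoicing): /d/ is a voiced stop in word-final position, so it devoices to [t]. /jiranrunseviinid/ → jiranrunseviinit.

jiranrunseviinit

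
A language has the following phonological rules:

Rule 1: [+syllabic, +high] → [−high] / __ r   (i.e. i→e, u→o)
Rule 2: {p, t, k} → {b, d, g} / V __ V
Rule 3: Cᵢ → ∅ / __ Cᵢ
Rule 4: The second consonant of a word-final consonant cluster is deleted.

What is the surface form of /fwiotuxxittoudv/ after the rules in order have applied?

fwioduxitoud

Rule 1 (pre-rhotic lowering): no segment meets the environment; /fwiotuxxittoudv/ is unchanged.
Rule 2 (intervocalic voicing): /t/ is a voiceless stop between vowels /o/ and /u/, so it voices to [d]. /fwiotuxxittoudv/ → fwioduxxittoudv.
Rule 3 (degemination): /xx/ is a geminate; the first /x/ deletes. /tt/ is a geminate; the first /t/ deletes. /fwioduxxittoudv/ → fwioduxitoudv.
Rule 4 (final cluster simplification): /v/ is the second consonant of a word-final cluster /dv/, so it deletes. /fwioduxitoudv/ → fwioduxitoud.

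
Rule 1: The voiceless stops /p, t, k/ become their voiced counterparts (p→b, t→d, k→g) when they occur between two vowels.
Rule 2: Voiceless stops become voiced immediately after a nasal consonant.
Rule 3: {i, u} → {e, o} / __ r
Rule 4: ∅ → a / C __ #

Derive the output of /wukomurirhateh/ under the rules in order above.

Rule 1 (intervocalic voicing): /k/ is a voiceless stop between vowels /u/ and /o/, so it voices to [g]. /t/ is a voiceless stop between vowels /a/ and /e/, so it voices to [d]. /wukomurirhateh/ → wugomurirhadeh.
Rule 2 (post-nasal voicing): no segment meets the environment; /wugomurirhadeh/ is unchanged.
Rule 3 (pre-rhotic lowering): /u/ is a high vowel immediately before /r/, so it lowers to [o]. /i/ is a high vowel immediately before /r/, so it lowers to [e]. /wugomurirhadeh/ → wugomorerhadeh.
Rule 4 (final a-epenthesis): the form ends in the consonant /h/, so [a] is inserted word-finally. /wugomorerhadeh/ → wugomorerhadeha.

wugomorerhadeha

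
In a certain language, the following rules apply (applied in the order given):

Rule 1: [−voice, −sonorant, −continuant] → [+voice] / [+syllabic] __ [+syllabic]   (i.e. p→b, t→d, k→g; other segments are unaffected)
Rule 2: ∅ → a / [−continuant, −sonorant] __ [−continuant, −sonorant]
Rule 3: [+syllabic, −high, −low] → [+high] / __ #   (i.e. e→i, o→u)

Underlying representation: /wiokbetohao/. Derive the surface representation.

wiokabedohau

Rule 1 (intervocalic voicing): /t/ is a voiceless stop between vowels /e/ and /o/, so it voices to [d]. /wiokbetohao/ → wiokbedohao.
Rule 2 (stop-cluster a-epenthesis): /k/ and /b/ form a stop–stop cluster, so [a] is inserted between them. /wiokbedohao/ → wiokabedohao.
Rule 3 (final vowel raising): /o/ is a mid vowel in word-final position, so it raises to [u]. /wiokabedohao/ → wiokabedohau.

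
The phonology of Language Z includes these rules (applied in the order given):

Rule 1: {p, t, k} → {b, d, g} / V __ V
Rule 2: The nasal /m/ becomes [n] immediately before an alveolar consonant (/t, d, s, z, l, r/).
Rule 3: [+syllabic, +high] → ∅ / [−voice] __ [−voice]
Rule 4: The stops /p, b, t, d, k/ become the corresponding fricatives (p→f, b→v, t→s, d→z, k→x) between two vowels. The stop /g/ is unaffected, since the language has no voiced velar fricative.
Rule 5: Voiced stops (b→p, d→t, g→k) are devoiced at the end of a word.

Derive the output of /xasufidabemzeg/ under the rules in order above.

xasfizavenzek

Rule 1 (intervocalic voicing): no segment meets the environment; /xasufidabemzeg/ is unchanged.
Rule 2 (nasal place assimilation): /m/ precedes the alveolar consonant /z/, so it assimilates in place to [n]. /xasufidabemzeg/ → xasufidabenzeg.
Rule 3 (high vowel syncope): /u/ is a high vowel flanked by voiceless consonants /s/ and /f/, so it deletes. /xasufidabenzeg/ → xasfidabenzeg.
Rule 4 (intervocalic spirantization): /d/ is a stop between vowels /i/ and /a/, so it spirantizes to the fricative [z]. /b/ is a stop between vowels /a/ and /e/, so it spirantizes to the fricative [v]. /xasfidabenzeg/ → xasfizavenzeg.
Rule 5 (final devoicing): /g/ is a voiced stop in word-final position, so it devoices to [k]. /xasfizavenzeg/ → xasfizavenzek.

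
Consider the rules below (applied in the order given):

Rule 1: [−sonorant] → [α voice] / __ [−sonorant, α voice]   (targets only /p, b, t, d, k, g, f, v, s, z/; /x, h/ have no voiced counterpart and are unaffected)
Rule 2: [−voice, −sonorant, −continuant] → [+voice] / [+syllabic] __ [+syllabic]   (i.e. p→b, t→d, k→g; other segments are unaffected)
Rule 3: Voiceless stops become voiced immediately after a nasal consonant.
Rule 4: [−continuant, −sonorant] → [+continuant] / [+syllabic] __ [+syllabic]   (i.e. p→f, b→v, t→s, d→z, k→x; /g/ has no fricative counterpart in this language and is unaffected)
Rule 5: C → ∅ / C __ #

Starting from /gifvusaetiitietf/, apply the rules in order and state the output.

Rule 1 (regressive voicing assimilation): /f/ precedes the voiced obstruent /v/, so it voices to [v] by assimilation. /gifvusaetiitietf/ → givvusaetiitietf.
Rule 2 (intervocalic voicing): /t/ is a voiceless stop between vowels /e/ and /i/, so it voices to [d]. /t/ is a voiceless stop between vowels /i/ and /i/, so it voices to [d]. /givvusaetiitietf/ → givvusaediidietf.
Rule 3 (post-nasal voicing): no segment meets the environment; /givvusaediidietf/ is unchanged.
Rule 4 (intervocalic spirantization): /d/ is a stop between vowels /e/ and /i/, so it spirantizes to the fricative [z]. /d/ is a stop between vowels /i/ and /i/, so it spirantizes to the fricative [z]. /givvusaediidietf/ → givvusaeziizietf.
Rule 5 (final cluster simplification): /f/ is the second consonant of a word-final cluster /tf/, so it deletes. /givvusaeziizietf/ → givvusaeziiziet.

givvusaeziiziet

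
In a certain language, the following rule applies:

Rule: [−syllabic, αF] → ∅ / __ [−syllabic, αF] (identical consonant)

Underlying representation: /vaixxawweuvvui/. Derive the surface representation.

vaixaweuvui

/xx/ is a geminate; the first /x/ deletes.
/ww/ is a geminate; the first /w/ deletes.
/vv/ is a geminate; the first /v/ deletes.
Surface form: [vaixaweuvui].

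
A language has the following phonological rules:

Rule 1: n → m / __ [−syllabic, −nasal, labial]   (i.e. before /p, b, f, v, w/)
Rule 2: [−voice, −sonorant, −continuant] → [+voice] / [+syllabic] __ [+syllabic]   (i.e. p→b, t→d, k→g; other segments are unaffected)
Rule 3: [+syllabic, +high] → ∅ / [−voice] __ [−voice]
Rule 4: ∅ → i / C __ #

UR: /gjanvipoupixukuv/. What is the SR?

gjamviboubixuguvi

Rule 1 (nasal place assimilation): /n/ precedes the labial consonant /v/, so it assimilates in place to [m]. /gjanvipoupixukuv/ → gjamvipoupixukuv.
Rule 2 (intervocalic voicing): /p/ is a voiceless stop between vowels /i/ and /o/, so it voices to [b]. /p/ is a voiceless stop between vowels /u/ and /i/, so it voices to [b]. /k/ is a voiceless stop between vowels /u/ and /u/, so it voices to [g]. /gjamvipoupixukuv/ → gjamviboubixuguv.
Rule 3 (high vowel syncope): no segment meets the environment; /gjamviboubixuguv/ is unchanged.
Rule 4 (final i-epenthesis): the form ends in the consonant /v/, so [i] is inserted word-finally. /gjamviboubixuguv/ → gjamviboubixuguvi.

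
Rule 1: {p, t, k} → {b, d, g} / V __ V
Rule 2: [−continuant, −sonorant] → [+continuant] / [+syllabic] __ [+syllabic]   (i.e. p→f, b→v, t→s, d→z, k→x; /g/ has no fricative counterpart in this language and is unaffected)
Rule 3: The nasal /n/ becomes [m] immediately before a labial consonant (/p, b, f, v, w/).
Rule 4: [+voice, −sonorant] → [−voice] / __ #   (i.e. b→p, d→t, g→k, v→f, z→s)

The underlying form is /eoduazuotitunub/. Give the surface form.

Rule 1 (intervocalic voicing): /t/ is a voiceless stop between vowels /o/ and /i/, so it voices to [d]. /t/ is a voiceless stop between vowels /i/ and /u/, so it voices to [d]. /eoduazuotitunub/ → eoduazuodidunub.
Rule 2 (intervocalic spirantization): /d/ is a stop between vowels /o/ and /u/, so it spirantizes to the fricative [z]. /d/ is a stop between vowels /o/ and /i/, so it spirantizes to the fricative [z]. /d/ is a stop between vowels /i/ and /u/, so it spirantizes to the fricative [z]. /eoduazuodidunub/ → eozuazuozizunub.
Rule 3 (nasal place assimilation): no segment meets the environment; /eozuazuozizunub/ is unchanged.
Rule 4 (final devoicing): /b/ is a voiced obstruent in word-final position, so it devoices to [p]. /eozuazuozizunub/ → eozuazuozizunup.

eozuazuozizunup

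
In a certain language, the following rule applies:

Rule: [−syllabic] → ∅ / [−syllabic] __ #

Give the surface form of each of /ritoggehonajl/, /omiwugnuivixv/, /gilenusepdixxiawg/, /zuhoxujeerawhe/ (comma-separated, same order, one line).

ritoggehonaj, omiwugnuivix, gilenusepdixxiaw, zuhoxujeerawhe

/ritoggehonajl/: /l/ is the second consonant of a word-final cluster /jl/, so it deletes. → [ritoggehonaj].
/omiwugnuivixv/: /v/ is the second consonant of a word-final cluster /xv/, so it deletes. → [omiwugnuivix].
/gilenusepdixxiawg/: /g/ is the second consonant of a word-final cluster /wg/, so it deletes. → [gilenusepdixxiaw].
/zuhoxujeerawhe/: the rule's environment is not met; surfaces unchanged as [zuhoxujeerawhe].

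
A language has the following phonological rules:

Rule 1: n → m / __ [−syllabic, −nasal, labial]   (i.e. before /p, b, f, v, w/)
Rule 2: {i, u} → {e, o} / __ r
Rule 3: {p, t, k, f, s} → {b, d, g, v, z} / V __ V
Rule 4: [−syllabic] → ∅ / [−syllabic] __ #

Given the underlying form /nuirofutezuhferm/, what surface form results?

nuerovudezuhfer

Rule 1 (nasal place assimilation): no segment meets the environment; /nuirofutezuhferm/ is unchanged.
Rule 2 (pre-rhotic lowering): /i/ is a high vowel immediately before /r/, so it lowers to [e]. /nuirofutezuhferm/ → nuerofutezuhferm.
Rule 3 (intervocalic voicing): /f/ is a voiceless obstruent between vowels /o/ and /u/, so it voices to [v]. /t/ is a voiceless obstruent between vowels /u/ and /e/, so it voices to [d]. /nuerofutezuhferm/ → nuerovudezuhferm.
Rule 4 (final cluster simplification): /m/ is the second consonant of a word-final cluster /rm/, so it deletes. /nuerovudezuhferm/ → nuerovudezuhfer.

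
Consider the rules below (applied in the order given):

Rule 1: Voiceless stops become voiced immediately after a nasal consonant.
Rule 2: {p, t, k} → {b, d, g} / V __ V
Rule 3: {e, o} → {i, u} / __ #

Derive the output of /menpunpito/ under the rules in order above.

Rule 1 (post-nasal voicing): /p/ is a voiceless stop immediately after the nasal /n/, so it voices to [b]. /p/ is a voiceless stop immediately after the nasal /n/, so it voices to [b]. /menpunpito/ → menbunbito.
Rule 2 (intervocalic voicing): /t/ is a voiceless stop between vowels /i/ and /o/, so it voices to [d]. /menbunbito/ → menbunbido.
Rule 3 (final vowel raising): /o/ is a mid vowel in word-final position, so it raises to [u]. /menbunbido/ → menbunbidu.

menbunbidu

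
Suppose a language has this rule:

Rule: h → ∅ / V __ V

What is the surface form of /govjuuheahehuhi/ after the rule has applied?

/h/ occurs between vowels /u/ and /e/, so it deletes.
/h/ occurs between vowels /a/ and /e/, so it deletes.
/h/ occurs between vowels /e/ and /u/, so it deletes.
/h/ occurs between vowels /u/ and /i/, so it deletes.
Surface form: [govjuueaeui].

govjuueaeui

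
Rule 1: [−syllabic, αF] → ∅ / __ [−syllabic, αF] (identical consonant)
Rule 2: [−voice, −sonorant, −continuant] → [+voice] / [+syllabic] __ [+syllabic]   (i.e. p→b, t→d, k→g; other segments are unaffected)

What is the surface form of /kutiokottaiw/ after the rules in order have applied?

Rule 1 (degemination): /tt/ is a geminate; the first /t/ deletes. /kutiokottaiw/ → kutiokotaiw.
Rule 2 (intervocalic voicing): /t/ is a voiceless stop between vowels /u/ and /i/, so it voices to [d]. /k/ is a voiceless stop between vowels /o/ and /o/, so it voices to [g]. /t/ is a voiceless stop between vowels /o/ and /a/, so it voices to [d]. /kutiokotaiw/ → kudiogodaiw.

kudiogodaiw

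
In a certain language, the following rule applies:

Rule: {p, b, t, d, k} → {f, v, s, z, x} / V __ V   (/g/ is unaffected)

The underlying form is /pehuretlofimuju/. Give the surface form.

No segment of /pehuretlofimuju/ meets the structural description of the rule, so the form surfaces unchanged.

pehuretlofimuju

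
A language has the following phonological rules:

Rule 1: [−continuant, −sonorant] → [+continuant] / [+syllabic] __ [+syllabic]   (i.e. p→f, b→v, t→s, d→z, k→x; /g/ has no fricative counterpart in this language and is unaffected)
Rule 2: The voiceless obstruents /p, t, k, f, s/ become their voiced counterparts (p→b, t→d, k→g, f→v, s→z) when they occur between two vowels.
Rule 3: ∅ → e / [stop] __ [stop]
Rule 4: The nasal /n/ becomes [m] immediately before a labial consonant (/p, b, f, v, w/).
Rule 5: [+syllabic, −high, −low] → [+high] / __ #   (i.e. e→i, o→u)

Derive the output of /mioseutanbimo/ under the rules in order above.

Rule 1 (intervocalic spirantization): /t/ is a stop between vowels /u/ and /a/, so it spirantizes to the fricative [s]. /mioseutanbimo/ → mioseusanbimo.
Rule 2 (intervocalic voicing): /s/ is a voiceless obstruent between vowels /o/ and /e/, so it voices to [z]. /s/ is a voiceless obstruent between vowels /u/ and /a/, so it voices to [z]. /mioseusanbimo/ → miozeuzanbimo.
Rule 3 (stop-cluster e-epenthesis): no segment meets the environment; /miozeuzanbimo/ is unchanged.
Rule 4 (nasal place assimilation): /n/ precedes the labial consonant /b/, so it assimilates in place to [m]. /miozeuzanbimo/ → miozeuzambimo.
Rule 5 (final vowel raising): /o/ is a mid vowel in word-final position, so it raises to [u]. /miozeuzambimo/ → miozeuzambimu.

miozeuzambimu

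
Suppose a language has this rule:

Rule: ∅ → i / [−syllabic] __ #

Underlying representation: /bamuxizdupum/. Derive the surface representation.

the form ends in the consonant /m/, so [i] is inserted word-finally.
Surface form: [bamuxizdupumi].

bamuxizdupumi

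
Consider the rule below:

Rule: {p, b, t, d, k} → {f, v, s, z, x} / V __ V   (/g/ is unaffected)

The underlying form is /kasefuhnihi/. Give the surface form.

kasefuhnihi

No segment of /kasefuhnihi/ meets the structural description of the rule, so the form surfaces unchanged.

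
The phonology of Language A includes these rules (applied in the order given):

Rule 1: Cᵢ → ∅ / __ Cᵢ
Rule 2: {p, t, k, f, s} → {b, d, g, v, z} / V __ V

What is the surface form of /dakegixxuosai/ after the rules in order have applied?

Rule 1 (degemination): /xx/ is a geminate; the first /x/ deletes. /dakegixxuosai/ → dakegixuosai.
Rule 2 (intervocalic voicing): /k/ is a voiceless obstruent between vowels /a/ and /e/, so it voices to [g]. /s/ is a voiceless obstruent between vowels /o/ and /a/, so it voices to [z]. /dakegixuosai/ → dagegixuozai.

dagegixuozai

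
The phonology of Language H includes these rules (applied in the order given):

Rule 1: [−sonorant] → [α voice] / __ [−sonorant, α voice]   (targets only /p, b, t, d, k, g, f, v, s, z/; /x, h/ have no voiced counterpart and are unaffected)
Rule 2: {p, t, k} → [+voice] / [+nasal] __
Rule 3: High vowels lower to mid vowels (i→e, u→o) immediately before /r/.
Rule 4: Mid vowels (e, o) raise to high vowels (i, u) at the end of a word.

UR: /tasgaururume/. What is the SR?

tazgaororumi

Rule 1 (regressive voicing assimilation): /s/ precedes the voiced obstruent /g/, so it voices to [z] by assimilation. /tasgaururume/ → tazgaururume.
Rule 2 (post-nasal voicing): no segment meets the environment; /tazgaururume/ is unchanged.
Rule 3 (pre-rhotic lowering): /u/ is a high vowel immediately before /r/, so it lowers to [o]. /u/ is a high vowel immediately before /r/, so it lowers to [o]. /tazgaururume/ → tazgaororume.
Rule 4 (final vowel raising): /e/ is a mid vowel in word-final position, so it raises to [i]. /tazgaororume/ → tazgaororumi.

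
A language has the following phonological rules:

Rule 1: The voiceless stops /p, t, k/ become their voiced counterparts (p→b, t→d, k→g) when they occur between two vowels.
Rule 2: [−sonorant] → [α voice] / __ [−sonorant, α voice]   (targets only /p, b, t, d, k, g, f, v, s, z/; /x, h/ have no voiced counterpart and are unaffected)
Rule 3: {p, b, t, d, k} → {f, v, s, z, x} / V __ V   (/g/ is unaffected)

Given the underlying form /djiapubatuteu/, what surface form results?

djiavuvazuzeu

Rule 1 (intervocalic voicing): /p/ is a voiceless stop between vowels /a/ and /u/, so it voices to [b]. /t/ is a voiceless stop between vowels /a/ and /u/, so it voices to [d]. /t/ is a voiceless stop between vowels /u/ and /e/, so it voices to [d]. /djiapubatuteu/ → djiabubadudeu.
Rule 2 (regressive voicing assimilation): no segment meets the environment; /djiabubadudeu/ is unchanged.
Rule 3 (intervocalic spirantization): /b/ is a stop between vowels /a/ and /u/, so it spirantizes to the fricative [v]. /b/ is a stop between vowels /u/ and /a/, so it spirantizes to the fricative [v]. /d/ is a stop between vowels /a/ and /u/, so it spirantizes to the fricative [z]. /d/ is a stop between vowels /u/ and /e/, so it spirantizes to the fricative [z]. /djiabubadudeu/ → djiavuvazuzeu.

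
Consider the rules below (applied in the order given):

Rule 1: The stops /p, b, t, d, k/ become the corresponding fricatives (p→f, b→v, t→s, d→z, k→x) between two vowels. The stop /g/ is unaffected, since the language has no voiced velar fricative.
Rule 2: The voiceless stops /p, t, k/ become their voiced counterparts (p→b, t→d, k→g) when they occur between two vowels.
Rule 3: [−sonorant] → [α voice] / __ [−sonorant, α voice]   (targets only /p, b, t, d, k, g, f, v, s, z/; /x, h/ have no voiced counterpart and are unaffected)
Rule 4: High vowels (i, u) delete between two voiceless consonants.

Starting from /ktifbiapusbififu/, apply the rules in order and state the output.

ktivbiafuzbiffu

Rule 1 (intervocalic spirantization): /p/ is a stop between vowels /a/ and /u/, so it spirantizes to the fricative [f]. /ktifbiapusbififu/ → ktifbiafusbififu.
Rule 2 (intervocalic voicing): no segment meets the environment; /ktifbiafusbififu/ is unchanged.
Rule 3 (regressive voicing assimilation): /f/ precedes the voiced obstruent /b/, so it voices to [v] by assimilation. /s/ precedes the voiced obstruent /b/, so it voices to [z] by assimilation. /ktifbiafusbififu/ → ktivbiafuzbififu.
Rule 4 (high vowel syncope): /i/ is a high vowel flanked by voiceless consonants /f/ and /f/, so it deletes. /ktivbiafuzbififu/ → ktivbiafuzbiffu.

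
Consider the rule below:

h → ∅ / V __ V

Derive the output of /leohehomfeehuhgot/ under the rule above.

/h/ occurs between vowels /o/ and /e/, so it deletes.
/h/ occurs between vowels /e/ and /o/, so it deletes.
/h/ occurs between vowels /e/ and /u/, so it deletes.
The other instance of /h/ does not occur in the required environment and remains unchanged.
Surface form: [leoeomfeeuhgot].

leoeomfeeuhgot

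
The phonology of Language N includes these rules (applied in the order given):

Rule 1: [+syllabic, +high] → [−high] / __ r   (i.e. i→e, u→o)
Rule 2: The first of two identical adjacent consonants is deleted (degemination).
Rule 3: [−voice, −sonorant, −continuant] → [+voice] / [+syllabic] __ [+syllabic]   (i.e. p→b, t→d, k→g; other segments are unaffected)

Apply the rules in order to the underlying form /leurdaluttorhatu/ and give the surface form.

Rule 1 (pre-rhotic lowering): /u/ is a high vowel immediately before /r/, so it lowers to [o]. /leurdaluttorhatu/ → leordaluttorhatu.
Rule 2 (degemination): /tt/ is a geminate; the first /t/ deletes. /leordaluttorhatu/ → leordalutorhatu.
Rule 3 (intervocalic voicing): /t/ is a voiceless stop between vowels /u/ and /o/, so it voices to [d]. /t/ is a voiceless stop between vowels /a/ and /u/, so it voices to [d]. /leordalutorhatu/ → leordaludorhadu.

leordaludorhadu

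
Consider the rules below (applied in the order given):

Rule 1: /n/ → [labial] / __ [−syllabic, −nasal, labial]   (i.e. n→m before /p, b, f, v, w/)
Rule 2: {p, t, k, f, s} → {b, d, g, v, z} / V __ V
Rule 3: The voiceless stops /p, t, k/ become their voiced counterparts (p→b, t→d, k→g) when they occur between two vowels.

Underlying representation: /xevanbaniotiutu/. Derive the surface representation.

Rule 1 (nasal place assimilation): /n/ precedes the labial consonant /b/, so it assimilates in place to [m]. /xevanbaniotiutu/ → xevambaniotiutu.
Rule 2 (intervocalic voicing): /t/ is a voiceless obstruent between vowels /o/ and /i/, so it voices to [d]. /t/ is a voiceless obstruent between vowels /u/ and /u/, so it voices to [d]. /xevambaniotiutu/ → xevambaniodiudu.
Rule 3 (intervocalic voicing): no segment meets the environment; /xevambaniodiudu/ is unchanged.

xevambaniodiudu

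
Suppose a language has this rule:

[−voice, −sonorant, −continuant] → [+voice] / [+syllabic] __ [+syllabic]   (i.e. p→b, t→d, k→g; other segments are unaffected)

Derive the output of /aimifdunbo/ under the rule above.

aimifdunbo

No segment of /aimifdunbo/ meets the structural description of the rule, so the form surfaces unchanged.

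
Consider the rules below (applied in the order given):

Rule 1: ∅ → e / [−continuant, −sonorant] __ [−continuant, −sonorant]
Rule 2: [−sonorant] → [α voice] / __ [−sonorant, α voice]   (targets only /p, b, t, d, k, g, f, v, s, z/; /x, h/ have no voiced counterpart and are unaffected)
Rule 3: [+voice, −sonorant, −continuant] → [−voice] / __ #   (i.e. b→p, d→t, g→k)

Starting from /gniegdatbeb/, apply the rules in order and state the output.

Rule 1 (stop-cluster e-epenthesis): /g/ and /d/ form a stop–stop cluster, so [e] is inserted between them. /t/ and /b/ form a stop–stop cluster, so [e] is inserted between them. /gniegdatbeb/ → gniegedatebeb.
Rule 2 (regressive voicing assimilation): no segment meets the environment; /gniegedatebeb/ is unchanged.
Rule 3 (final devoicing): /b/ is a voiced stop in word-final position, so it devoices to [p]. /gniegedatebeb/ → gniegedatebep.

gniegedatebep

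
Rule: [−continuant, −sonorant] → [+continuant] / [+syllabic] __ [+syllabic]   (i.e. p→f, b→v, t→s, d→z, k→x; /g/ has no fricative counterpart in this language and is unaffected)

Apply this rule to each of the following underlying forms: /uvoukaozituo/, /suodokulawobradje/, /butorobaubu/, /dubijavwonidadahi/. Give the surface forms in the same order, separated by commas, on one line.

/uvoukaozituo/: /k/ is a stop between vowels /u/ and /a/, so it spirantizes to the fricative [x]. /t/ is a stop between vowels /i/ and /u/, so it spirantizes to the fricative [s]. → [uvouxaozisuo].
/suodokulawobradje/: /d/ is a stop between vowels /o/ and /o/, so it spirantizes to the fricative [z]. /k/ is a stop between vowels /o/ and /u/, so it spirantizes to the fricative [x]. → [suozoxulawobradje].
/butorobaubu/: /t/ is a stop between vowels /u/ and /o/, so it spirantizes to the fricative [s]. /b/ is a stop between vowels /o/ and /a/, so it spirantizes to the fricative [v]. /b/ is a stop between vowels /u/ and /u/, so it spirantizes to the fricative [v]. → [busorovauvu].
/dubijavwonidadahi/: /b/ is a stop between vowels /u/ and /i/, so it spirantizes to the fricative [v]. /d/ is a stop between vowels /i/ and /a/, so it spirantizes to the fricative [z]. /d/ is a stop between vowels /a/ and /a/, so it spirantizes to the fricative [z]. → [duvijavwonizazahi].

uvouxaozisuo, suozoxulawobradje, busorovauvu, duvijavwonizazahi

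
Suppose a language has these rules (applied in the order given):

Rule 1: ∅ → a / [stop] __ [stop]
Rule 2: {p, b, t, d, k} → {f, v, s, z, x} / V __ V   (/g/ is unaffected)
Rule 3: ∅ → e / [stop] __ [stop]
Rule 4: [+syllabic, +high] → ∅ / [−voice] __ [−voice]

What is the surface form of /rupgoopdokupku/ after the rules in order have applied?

Rule 1 (stop-cluster a-epenthesis): /p/ and /g/ form a stop–stop cluster, so [a] is inserted between them. /p/ and /d/ form a stop–stop cluster, so [a] is inserted between them. /p/ and /k/ form a stop–stop cluster, so [a] is inserted between them. /rupgoopdokupku/ → rupagoopadokupaku.
Rule 2 (intervocalic spirantization): /p/ is a stop between vowels /u/ and /a/, so it spirantizes to the fricative [f]. /p/ is a stop between vowels /o/ and /a/, so it spirantizes to the fricative [f]. /d/ is a stop between vowels /a/ and /o/, so it spirantizes to the fricative [z]. /k/ is a stop between vowels /o/ and /u/, so it spirantizes to the fricative [x]. /p/ is a stop between vowels /u/ and /a/, so it spirantizes to the fricative [f]. /k/ is a stop between vowels /a/ and /u/, so it spirantizes to the fricative [x]. /rupagoopadokupaku/ → rufagoofazoxufaxu.
Rule 3 (stop-cluster e-epenthesis): no segment meets the environment; /rufagoofazoxufaxu/ is unchanged.
Rule 4 (high vowel syncope): /u/ is a high vowel flanked by voiceless consonants /x/ and /f/, so it deletes. /rufagoofazoxufaxu/ → rufagoofazoxfaxu.

rufagoofazoxfaxu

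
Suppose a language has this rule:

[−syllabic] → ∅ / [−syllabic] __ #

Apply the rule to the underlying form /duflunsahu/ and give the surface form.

duflunsahu

No segment of /duflunsahu/ meets the structural description of the rule, so the form surfaces unchanged.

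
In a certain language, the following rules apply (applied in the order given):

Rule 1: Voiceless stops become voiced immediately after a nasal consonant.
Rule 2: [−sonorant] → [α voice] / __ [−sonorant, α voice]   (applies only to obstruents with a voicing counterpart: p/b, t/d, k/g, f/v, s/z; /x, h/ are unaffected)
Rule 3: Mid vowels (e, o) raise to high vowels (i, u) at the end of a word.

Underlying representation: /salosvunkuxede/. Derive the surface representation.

salozvunguxedi

Rule 1 (post-nasal voicing): /k/ is a voiceless stop immediately after the nasal /n/, so it voices to [g]. /salosvunkuxede/ → salosvunguxede.
Rule 2 (regressive voicing assimilation): /s/ precedes the voiced obstruent /v/, so it voices to [z] by assimilation. /salosvunguxede/ → salozvunguxede.
Rule 3 (final vowel raising): /e/ is a mid vowel in word-final position, so it raises to [i]. /salozvunguxede/ → salozvunguxedi.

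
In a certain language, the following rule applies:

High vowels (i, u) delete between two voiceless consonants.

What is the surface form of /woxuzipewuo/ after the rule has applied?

No segment of /woxuzipewuo/ meets the structural description of the rule, so the form surfaces unchanged.

woxuzipewuo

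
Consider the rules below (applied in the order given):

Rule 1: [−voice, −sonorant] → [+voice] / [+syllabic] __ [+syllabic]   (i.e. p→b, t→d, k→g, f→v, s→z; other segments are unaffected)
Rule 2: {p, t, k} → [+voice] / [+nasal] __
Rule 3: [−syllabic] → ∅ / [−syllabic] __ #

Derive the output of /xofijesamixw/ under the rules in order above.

xovijezamix

Rule 1 (intervocalic voicing): /f/ is a voiceless obstruent between vowels /o/ and /i/, so it voices to [v]. /s/ is a voiceless obstruent between vowels /e/ and /a/, so it voices to [z]. /xofijesamixw/ → xovijezamixw.
Rule 2 (post-nasal voicing): no segment meets the environment; /xovijezamixw/ is unchanged.
Rule 3 (final cluster simplification): /w/ is the second consonant of a word-final cluster /xw/, so it deletes. /xovijezamixw/ → xovijezamix.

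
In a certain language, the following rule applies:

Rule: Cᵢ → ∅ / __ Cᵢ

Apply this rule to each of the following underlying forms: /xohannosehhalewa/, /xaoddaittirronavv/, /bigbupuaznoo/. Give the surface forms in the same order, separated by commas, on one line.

/xohannosehhalewa/: /nn/ is a geminate; the first /n/ deletes. /hh/ is a geminate; the first /h/ deletes. → [xohanosehalewa].
/xaoddaittirronavv/: /dd/ is a geminate; the first /d/ deletes. /tt/ is a geminate; the first /t/ deletes. /rr/ is a geminate; the first /r/ deletes. /vv/ is a geminate; the first /v/ deletes. → [xaodaitironav].
/bigbupuaznoo/: the rule's environment is not met; surfaces unchanged as [bigbupuaznoo].

xohanosehalewa, xaodaitironav, bigbupuaznoo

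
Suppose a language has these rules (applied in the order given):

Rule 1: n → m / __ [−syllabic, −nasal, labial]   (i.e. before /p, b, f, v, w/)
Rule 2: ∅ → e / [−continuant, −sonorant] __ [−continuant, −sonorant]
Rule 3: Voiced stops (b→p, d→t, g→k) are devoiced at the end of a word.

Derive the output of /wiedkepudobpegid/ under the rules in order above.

wiedekepudobepegit

Rule 1 (nasal place assimilation): no segment meets the environment; /wiedkepudobpegid/ is unchanged.
Rule 2 (stop-cluster e-epenthesis): /d/ and /k/ form a stop–stop cluster, so [e] is inserted between them. /b/ and /p/ form a stop–stop cluster, so [e] is inserted between them. /wiedkepudobpegid/ → wiedekepudobepegid.
Rule 3 (final devoicing): /d/ is a voiced stop in word-final position, so it devoices to [t]. /wiedekepudobepegid/ → wiedekepudobepegit.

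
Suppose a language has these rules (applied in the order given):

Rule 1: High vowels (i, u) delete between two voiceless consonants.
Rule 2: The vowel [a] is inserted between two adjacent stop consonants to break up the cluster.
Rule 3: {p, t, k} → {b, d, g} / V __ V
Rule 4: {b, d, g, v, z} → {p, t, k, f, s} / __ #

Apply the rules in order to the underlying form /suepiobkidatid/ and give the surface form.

suebiobagidadit

Rule 1 (high vowel syncope): no segment meets the environment; /suepiobkidatid/ is unchanged.
Rule 2 (stop-cluster a-epenthesis): /b/ and /k/ form a stop–stop cluster, so [a] is inserted between them. /suepiobkidatid/ → suepiobakidatid.
Rule 3 (intervocalic voicing): /p/ is a voiceless stop between vowels /e/ and /i/, so it voices to [b]. /k/ is a voiceless stop between vowels /a/ and /i/, so it voices to [g]. /t/ is a voiceless stop between vowels /a/ and /i/, so it voices to [d]. /suepiobakidatid/ → suebiobagidadid.
Rule 4 (final devoicing): /d/ is a voiced obstruent in word-final position, so it devoices to [t]. /suebiobagidadid/ → suebiobagidadit.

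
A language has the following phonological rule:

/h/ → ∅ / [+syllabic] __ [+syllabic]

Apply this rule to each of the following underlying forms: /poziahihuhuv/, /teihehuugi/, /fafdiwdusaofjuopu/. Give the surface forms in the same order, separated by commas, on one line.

poziaiuuv, teieuugi, fafdiwdusaofjuopu

/poziahihuhuv/: /h/ occurs between vowels /a/ and /i/, so it deletes. /h/ occurs between vowels /i/ and /u/, so it deletes. /h/ occurs between vowels /u/ and /u/, so it deletes. → [poziaiuuv].
/teihehuugi/: /h/ occurs between vowels /i/ and /e/, so it deletes. /h/ occurs between vowels /e/ and /u/, so it deletes. → [teieuugi].
/fafdiwdusaofjuopu/: the rule's environment is not met; surfaces unchanged as [fafdiwdusaofjuopu].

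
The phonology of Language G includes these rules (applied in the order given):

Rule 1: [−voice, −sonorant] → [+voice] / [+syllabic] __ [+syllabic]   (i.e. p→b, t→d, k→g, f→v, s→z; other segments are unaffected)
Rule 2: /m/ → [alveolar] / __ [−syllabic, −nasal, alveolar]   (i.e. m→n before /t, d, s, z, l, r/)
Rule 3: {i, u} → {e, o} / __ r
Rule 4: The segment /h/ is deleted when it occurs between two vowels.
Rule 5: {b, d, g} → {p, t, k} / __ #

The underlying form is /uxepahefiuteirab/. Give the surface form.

uxebaeviudeerap

Rule 1 (intervocalic voicing): /p/ is a voiceless obstruent between vowels /e/ and /a/, so it voices to [b]. /f/ is a voiceless obstruent between vowels /e/ and /i/, so it voices to [v]. /t/ is a voiceless obstruent between vowels /u/ and /e/, so it voices to [d]. /uxepahefiuteirab/ → uxebaheviudeirab.
Rule 2 (nasal place assimilation): no segment meets the environment; /uxebaheviudeirab/ is unchanged.
Rule 3 (pre-rhotic lowering): /i/ is a high vowel immediately before /r/, so it lowers to [e]. /uxebaheviudeirab/ → uxebaheviudeerab.
Rule 4 (intervocalic h-deletion): /h/ occurs between vowels /a/ and /e/, so it deletes. /uxebaheviudeerab/ → uxebaeviudeerab.
Rule 5 (final devoicing): /b/ is a voiced stop in word-final position, so it devoices to [p]. /uxebaeviudeerab/ → uxebaeviudeerap.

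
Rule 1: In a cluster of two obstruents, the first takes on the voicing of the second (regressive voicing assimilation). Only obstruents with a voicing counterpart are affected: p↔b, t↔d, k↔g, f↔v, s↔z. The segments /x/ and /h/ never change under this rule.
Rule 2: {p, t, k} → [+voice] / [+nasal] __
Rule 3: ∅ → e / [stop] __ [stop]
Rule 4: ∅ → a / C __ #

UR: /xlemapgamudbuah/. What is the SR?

Rule 1 (regressive voicing assimilation): /p/ precedes the voiced obstruent /g/, so it voices to [b] by assimilation. /xlemapgamudbuah/ → xlemabgamudbuah.
Rule 2 (post-nasal voicing): no segment meets the environment; /xlemabgamudbuah/ is unchanged.
Rule 3 (stop-cluster e-epenthesis): /b/ and /g/ form a stop–stop cluster, so [e] is inserted between them. /d/ and /b/ form a stop–stop cluster, so [e] is inserted between them. /xlemabgamudbuah/ → xlemabegamudebuah.
Rule 4 (final a-epenthesis): the form ends in the consonant /h/, so [a] is inserted word-finally. /xlemabegamudebuah/ → xlemabegamudebuaha.

xlemabegamudebuaha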